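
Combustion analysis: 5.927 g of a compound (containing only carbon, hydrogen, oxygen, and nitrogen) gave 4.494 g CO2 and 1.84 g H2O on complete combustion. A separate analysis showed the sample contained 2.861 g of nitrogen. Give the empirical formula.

mol C = 4.494 / 44.01 = 0.1021; mass C = 0.1021 × 12.01 = 1.226 g
mol H = 2 × (1.84 / 18.02) = 0.2042; mass H = 0.2042 × 1.008 = 0.2059 g
mol N = 2.861 / 14.01 = 0.2042
mass O = 5.927 − (4.293) = 1.634 g → mol O = 0.1021
Ratios (÷ 0.1021): C 1.000, H 2.000, N 2.000, O 1.000
≈ 1:2:2:1 → CH2N2O

CH2N2O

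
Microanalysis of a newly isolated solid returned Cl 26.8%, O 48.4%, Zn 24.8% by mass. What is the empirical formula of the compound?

Assume 100 g: 26.8 g Cl, 48.4 g O, 24.8 g Zn.
Cl: 26.8 g ÷ 35.45 g/mol = 0.756 mol
O: 48.4 g ÷ 16.00 g/mol = 3.025 mol
Zn: 24.8 g ÷ 65.38 g/mol = 0.3793 mol
Ratios (÷ 0.3793): Cl 1.993, O 7.975, Zn 1.000
Ratio ≈ 2:8:1, so the empirical formula is Cl2O8Zn

Cl2O8Zn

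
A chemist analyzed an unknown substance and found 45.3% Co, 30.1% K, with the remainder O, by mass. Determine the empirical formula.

Assume 100 g: 45.3 g Co, 30.1 g K, 24.6 g O.
Moles — Co: 45.3 / 58.93 = 0.7687 mol; K: 30.1 / 39.10 = 0.7698 mol; O: 24.6 / 16.00 = 1.538 mol
Ratios (÷ 0.7687): Co 1.000, K 1.001, O 2.000
≈ 1:1:2 → CoKO2

CoKO2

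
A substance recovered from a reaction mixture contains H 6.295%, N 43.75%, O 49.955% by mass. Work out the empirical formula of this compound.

H2NO

Assume 100 g: 6.295 g H, 43.75 g N, 49.955 g O.
n(H) = 6.295/1.008 = 6.245, n(N) = 43.75/14.01 = 3.123, n(O) = 49.955/16.00 = 3.122
Ratios (÷ 3.122): H 2.000, N 1.000, O 1.000
Ratio ≈ 2:1:1, so the empirical formula is H2NO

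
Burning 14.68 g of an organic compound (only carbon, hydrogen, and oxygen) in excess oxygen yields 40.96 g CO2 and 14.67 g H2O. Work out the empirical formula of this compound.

mol C = 40.96 / 44.01 = 0.9307; mass C = 0.9307 × 12.01 = 11.18 g
mol H = 2 × (14.67 / 18.02) = 1.628; mass H = 1.628 × 1.008 = 1.641 g
mass O = 14.68 − (12.82) = 1.861 g → mol O = 0.1163
Ratios (÷ 0.1163): C 8.001, H 13.998, O 1.000
→ C8H14O

C8H14O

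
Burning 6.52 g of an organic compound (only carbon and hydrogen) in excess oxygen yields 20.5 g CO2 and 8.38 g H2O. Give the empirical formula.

CH2

mol C = 20.5 / 44.01 = 0.4658; mass C = 0.4658 × 12.01 = 5.594 g
mol H = 2 × (8.38 / 18.02) = 0.9301; mass H = 0.9301 × 1.008 = 0.9375 g
Ratios (÷ 0.4658): C 1.000, H 1.997
≈ 1:2 → CH2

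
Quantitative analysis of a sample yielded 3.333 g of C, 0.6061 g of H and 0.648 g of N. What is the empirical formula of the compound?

C6H13N

n(C) = 3.333/12.01 = 0.2775, n(H) = 0.6061/1.008 = 0.6013, n(N) = 0.648/14.01 = 0.04625
Smallest is N at 0.04625 mol; normalising gives C 6.000, H 13.000, N 1.000
≈ 6:13:1 → C6H13N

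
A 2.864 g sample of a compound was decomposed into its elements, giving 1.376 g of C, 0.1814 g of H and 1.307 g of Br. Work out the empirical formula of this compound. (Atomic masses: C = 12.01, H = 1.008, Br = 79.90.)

C: 1.376 g ÷ 12.01 g/mol = 0.1146 mol
H: 0.1814 g ÷ 1.008 g/mol = 0.18 mol
Br: 1.307 g ÷ 79.90 g/mol = 0.01636 mol
Smallest is Br at 0.01636 mol; normalising gives C 7.004, H 11.001, Br 1.000
≈ 7:11:1 → C7H11Br

C7H11Br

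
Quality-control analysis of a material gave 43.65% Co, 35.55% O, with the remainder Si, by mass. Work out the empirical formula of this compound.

Assume 100 g: 43.65 g Co, 35.55 g O, 20.8 g Si.
n(Co) = 43.65/58.93 = 0.7407, n(O) = 35.55/16.00 = 2.222, n(Si) = 20.8/28.09 = 0.7405
Smallest is Si at 0.7405 mol; normalising gives Co 1.000, O 3.001, Si 1.000
→ CoO3Si

CoO3Si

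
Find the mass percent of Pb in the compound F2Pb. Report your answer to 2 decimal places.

Molar mass = 2(19.00) + 1(207.2) = 245.200 g/mol
Mass of Pb per mole = 1 × 207.2 = 207.200 g
% Pb = 207.200 / 245.200 × 100 = 84.50%

84.50%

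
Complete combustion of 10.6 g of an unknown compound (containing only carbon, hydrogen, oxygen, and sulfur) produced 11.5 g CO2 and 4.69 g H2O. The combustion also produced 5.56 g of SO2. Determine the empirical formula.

mol C = 11.5 / 44.01 = 0.2613; mass C = 0.2613 × 12.01 = 3.138 g
mol H = 2 × (4.69 / 18.02) = 0.5205; mass H = 0.5205 × 1.008 = 0.5247 g
mol S = 5.56 / 64.07 = 0.08678; mass S = 2.783 g
mass O = 10.6 − (6.446) = 4.154 g → mol O = 0.2596
Ratios (÷ 0.08678): C 3.011, H 5.998, O 2.992, S 1.000
≈ 3:6:3:1 → C3H6O3S

C3H6O3S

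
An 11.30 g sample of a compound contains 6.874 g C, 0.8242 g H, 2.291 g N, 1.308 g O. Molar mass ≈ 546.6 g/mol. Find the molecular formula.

C28H40N8O4

Moles — C: 6.874 / 12.01 = 0.5724 mol; H: 0.8242 / 1.008 = 0.8177 mol; N: 2.291 / 14.01 = 0.1635 mol; O: 1.308 / 16.00 = 0.08175 mol
Divide by the smallest (0.08175 mol O): C 7.001, H 10.002, N 2.000, O 1.000
→ C7H10N2O
Empirical-formula mass = 138.17 g/mol
n = 546.6 / 138.17 = 3.96 ≈ 4
Molecular formula = (C7H10N2O)×4 = C28H40N8O4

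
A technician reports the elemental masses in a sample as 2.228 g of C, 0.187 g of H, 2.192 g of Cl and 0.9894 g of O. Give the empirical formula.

C: 2.228 g ÷ 12.01 g/mol = 0.1855 mol
H: 0.187 g ÷ 1.008 g/mol = 0.1855 mol
Cl: 2.192 g ÷ 35.45 g/mol = 0.06183 mol
O: 0.9894 g ÷ 16.00 g/mol = 0.06184 mol
Smallest is Cl at 0.06183 mol; normalising gives C 3.000, H 3.000, Cl 1.000, O 1.000
Ratio ≈ 3:3:1:1, so the empirical formula is C3H3ClO

C3H3ClO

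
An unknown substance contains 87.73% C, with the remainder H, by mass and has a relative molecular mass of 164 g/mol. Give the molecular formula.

Assume 100 g: 87.73 g C, 12.27 g H.
Moles — C: 87.73 / 12.01 = 7.305 mol; H: 12.27 / 1.008 = 12.17 mol
Smallest is C at 7.305 mol; normalising gives C 1.000, H 1.666
×3: C 3.00, H 5.00 → C3H5
Empirical-formula mass = 41.07 g/mol
n = 164 / 41.07 = 3.99 ≈ 4
Molecular formula = (C3H5)×4 = C12H20

C12H20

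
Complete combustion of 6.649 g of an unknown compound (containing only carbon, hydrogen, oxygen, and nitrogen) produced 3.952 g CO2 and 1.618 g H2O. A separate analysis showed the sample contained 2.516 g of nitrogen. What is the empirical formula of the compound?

CH2N2O2

mol C = 3.952 / 44.01 = 0.08980; mass C = 0.08980 × 12.01 = 1.078 g
mol H = 2 × (1.618 / 18.02) = 0.1796; mass H = 0.1796 × 1.008 = 0.1810 g
mol N = 2.516 / 14.01 = 0.1796
mass O = 6.649 − (3.775) = 2.874 g → mol O = 0.1796
Ratios (÷ 0.0898): C 1.000, H 2.000, N 2.000, O 2.000
≈ 1:2:2:2 → CH2N2O2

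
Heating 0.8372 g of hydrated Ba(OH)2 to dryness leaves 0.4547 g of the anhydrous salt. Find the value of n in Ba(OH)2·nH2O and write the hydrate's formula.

Ba(OH)2·8H2O

Mass of water lost = 0.8372 − 0.4547 = 0.3825 g → 0.3825 / 18.02 = 0.02123 mol H2O
Molar mass of Ba(OH)2 = 171.35 g/mol → mol Ba(OH)2 = 0.4547 / 171.35 = 0.002654
n = 0.02123 / 0.002654 = 8.00 ≈ 8 → Ba(OH)2·8H2O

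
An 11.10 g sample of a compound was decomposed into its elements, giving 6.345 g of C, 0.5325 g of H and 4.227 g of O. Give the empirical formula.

C2H2O

Moles — C: 6.345 / 12.01 = 0.5283 mol; H: 0.5325 / 1.008 = 0.5283 mol; O: 4.227 / 16.00 = 0.2642 mol
Ratios (÷ 0.2642): C 2.000, H 2.000, O 1.000
Ratio ≈ 2:2:1, so the empirical formula is C2H2O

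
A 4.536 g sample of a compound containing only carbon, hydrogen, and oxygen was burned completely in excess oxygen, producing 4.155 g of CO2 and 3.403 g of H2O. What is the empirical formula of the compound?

CH4O2

mol C = 4.155 / 44.01 = 0.09441; mass C = 0.09441 × 12.01 = 1.134 g
mol H = 2 × (3.403 / 18.02) = 0.3777; mass H = 0.3777 × 1.008 = 0.3807 g
mass O = 4.536 − (1.515) = 3.021 g → mol O = 0.1888
Smallest is C at 0.09441 mol; normalising gives C 1.000, H 4.001, O 2.000
≈ 1:4:2 → CH4O2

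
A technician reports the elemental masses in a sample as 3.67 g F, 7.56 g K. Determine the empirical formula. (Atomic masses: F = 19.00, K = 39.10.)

FK

F: 3.67 g ÷ 19.00 g/mol = 0.1932 mol
K: 7.56 g ÷ 39.10 g/mol = 0.1934 mol
Ratios (÷ 0.1932): F 1.000, K 1.001
→ FK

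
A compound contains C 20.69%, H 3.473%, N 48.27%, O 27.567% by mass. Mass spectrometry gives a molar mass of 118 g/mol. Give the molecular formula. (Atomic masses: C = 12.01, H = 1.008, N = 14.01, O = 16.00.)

Assume 100 g: 20.69 g C, 3.473 g H, 48.27 g N, 27.567 g O.
n(C) = 20.69/12.01 = 1.723, n(H) = 3.473/1.008 = 3.445, n(N) = 48.27/14.01 = 3.445, n(O) = 27.567/16.00 = 1.723
Smallest is C at 1.723 mol; normalising gives C 1.000, H 2.000, N 2.000, O 1.000
≈ 1:2:2:1 → CH2N2O
Empirical-formula mass = 58.05 g/mol
n = 118 / 58.05 = 2.03 ≈ 2
Molecular formula = (CH2N2O)×2 = C2H4N4O2

C2H4N4O2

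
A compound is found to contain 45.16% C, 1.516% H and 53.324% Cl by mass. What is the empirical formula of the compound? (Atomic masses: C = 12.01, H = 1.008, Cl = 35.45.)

C5H2Cl2

Assume 100 g: 45.16 g C, 1.516 g H, 53.324 g Cl.
n(C) = 45.16/12.01 = 3.76, n(H) = 1.516/1.008 = 1.504, n(Cl) = 53.324/35.45 = 1.504
Smallest is H at 1.504 mol; normalising gives C 2.500, H 1.000, Cl 1.000
Multiply by 2: C 5.00, H 2.00, Cl 2.00 → C5H2Cl2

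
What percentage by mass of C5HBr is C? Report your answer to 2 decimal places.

42.60%

Molar mass = 5(12.01) + 1(1.008) + 1(79.90) = 140.958 g/mol
Mass of C per mole = 5 × 12.01 = 60.050 g
% C = 60.050 / 140.958 × 100 = 42.60%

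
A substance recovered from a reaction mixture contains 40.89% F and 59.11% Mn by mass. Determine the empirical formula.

F2Mn

Assume 100 g: 40.89 g F, 59.11 g Mn.
Moles — F: 40.89 / 19.00 = 2.152 mol; Mn: 59.11 / 54.94 = 1.076 mol
Divide by the smallest (1.076 mol Mn): F 2.000, Mn 1.000
Ratio ≈ 2:1, so the empirical formula is F2Mn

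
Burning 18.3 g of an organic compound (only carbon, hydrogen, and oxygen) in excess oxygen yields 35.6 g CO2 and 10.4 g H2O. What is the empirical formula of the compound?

mol C = 35.6 / 44.01 = 0.8089; mass C = 0.8089 × 12.01 = 9.715 g
mol H = 2 × (10.4 / 18.02) = 1.154; mass H = 1.154 × 1.008 = 1.164 g
mass O = 18.3 − (10.88) = 7.422 g → mol O = 0.4638
Ratios (÷ 0.4638): C 1.744, H 2.488, O 1.000
×4: C 6.98, H 9.95, O 4.00 → C7H10O4

C7H10O4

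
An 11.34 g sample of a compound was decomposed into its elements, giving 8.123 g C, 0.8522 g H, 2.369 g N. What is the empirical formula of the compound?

n(C) = 8.123/12.01 = 0.6764, n(H) = 0.8522/1.008 = 0.8454, n(N) = 2.369/14.01 = 0.1691
Ratios (÷ 0.1691): C 4.000, H 5.000, N 1.000
→ C4H5N

C4H5N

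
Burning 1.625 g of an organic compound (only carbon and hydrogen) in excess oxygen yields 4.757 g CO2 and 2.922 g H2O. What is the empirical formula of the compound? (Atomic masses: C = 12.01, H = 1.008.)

mol C = 4.757 / 44.01 = 0.1081; mass C = 0.1081 × 12.01 = 1.298 g
mol H = 2 × (2.922 / 18.02) = 0.3243; mass H = 0.3243 × 1.008 = 0.3269 g
Ratios (÷ 0.1081): C 1.000, H 3.000
→ CH3

CH3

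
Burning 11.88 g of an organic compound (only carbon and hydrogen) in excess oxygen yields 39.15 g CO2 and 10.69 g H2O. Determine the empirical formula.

C3H4

mol C = 39.15 / 44.01 = 0.8896; mass C = 0.8896 × 12.01 = 10.68 g
mol H = 2 × (10.69 / 18.02) = 1.186; mass H = 1.186 × 1.008 = 1.196 g
Smallest is C at 0.8896 mol; normalising gives C 1.000, H 1.334
Scaling by 3: C 3.00, H 4.00 → C3H4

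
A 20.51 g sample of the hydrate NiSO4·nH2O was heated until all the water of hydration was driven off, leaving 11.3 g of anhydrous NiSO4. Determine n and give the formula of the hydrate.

NiSO4·7H2O

Mass of water lost = 20.51 − 11.3 = 9.21 g → 9.21 / 18.02 = 0.5111 mol H2O
Molar mass of NiSO4 = 154.76 g/mol → mol NiSO4 = 11.3 / 154.76 = 0.07302
n = 0.5111 / 0.07302 = 7.00 ≈ 7 → NiSO4·7H2O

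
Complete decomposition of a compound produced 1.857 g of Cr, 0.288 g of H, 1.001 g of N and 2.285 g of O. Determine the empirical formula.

Moles — Cr: 1.857 / 52.00 = 0.03571 mol; H: 0.288 / 1.008 = 0.2857 mol; N: 1.001 / 14.01 = 0.07145 mol; O: 2.285 / 16.00 = 0.1428 mol
Divide by the smallest (0.03571 mol Cr): Cr 1.000, H 8.001, N 2.001, O 3.999
Ratio ≈ 1:8:2:4, so the empirical formula is CrH8N2O4

CrH8N2O4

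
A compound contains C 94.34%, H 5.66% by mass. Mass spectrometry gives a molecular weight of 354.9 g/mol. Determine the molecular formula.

Assume 100 g: 94.34 g C, 5.66 g H.
C: 94.34 g ÷ 12.01 g/mol = 7.855 mol
H: 5.66 g ÷ 1.008 g/mol = 5.615 mol
Smallest is H at 5.615 mol; normalising gives C 1.399, H 1.000
Scaling by 5: C 6.99, H 5.00 → C7H5
Empirical-formula mass = 89.11 g/mol
n = 354.9 / 89.11 = 3.98 ≈ 4
Molecular formula = (C7H5)×4 = C28H20

C28H20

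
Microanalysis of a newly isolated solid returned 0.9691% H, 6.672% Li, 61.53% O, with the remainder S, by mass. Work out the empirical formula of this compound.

Assume 100 g: 0.9691 g H, 6.672 g Li, 61.53 g O, 30.829 g S.
H: 0.9691 g ÷ 1.008 g/mol = 0.9614 mol
Li: 6.672 g ÷ 6.94 g/mol = 0.9614 mol
O: 61.53 g ÷ 16.00 g/mol = 3.846 mol
S: 30.829 g ÷ 32.07 g/mol = 0.9613 mol
Divide by the smallest (0.9613 mol S): H 1.000, Li 1.000, O 4.000, S 1.000
→ HLiO4S

HLiO4S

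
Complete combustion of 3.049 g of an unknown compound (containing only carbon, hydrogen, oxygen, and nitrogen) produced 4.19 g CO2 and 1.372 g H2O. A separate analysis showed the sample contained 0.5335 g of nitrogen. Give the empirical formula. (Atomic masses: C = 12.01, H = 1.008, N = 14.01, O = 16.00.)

C5H8N2O4

mol C = 4.19 / 44.01 = 0.09521; mass C = 0.09521 × 12.01 = 1.143 g
mol H = 2 × (1.372 / 18.02) = 0.1523; mass H = 0.1523 × 1.008 = 0.1535 g
mol N = 0.5335 / 14.01 = 0.03808
mass O = 3.049 − (1.830) = 1.219 g → mol O = 0.07616
Ratios (÷ 0.03808): C 2.500, H 3.999, N 1.000, O 2.000
×2: C 5.00, H 8.00, N 2.00, O 4.00 → C5H8N2O4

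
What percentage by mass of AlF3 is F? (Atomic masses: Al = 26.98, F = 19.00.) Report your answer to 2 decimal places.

Molar mass = 1(26.98) + 3(19.00) = 83.980 g/mol
Mass of F per mole = 3 × 19.00 = 57.000 g
% F = 57.000 / 83.980 × 100 = 67.87%

67.87%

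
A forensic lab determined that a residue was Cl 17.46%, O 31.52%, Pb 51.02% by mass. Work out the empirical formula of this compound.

Cl2O8Pb

Assume 100 g: 17.46 g Cl, 31.52 g O, 51.02 g Pb.
Cl: 17.46 g ÷ 35.45 g/mol = 0.4925 mol
O: 31.52 g ÷ 16.00 g/mol = 1.97 mol
Pb: 51.02 g ÷ 207.2 g/mol = 0.2462 mol
Ratios (÷ 0.2462): Cl 2.000, O 8.000, Pb 1.000
Ratio ≈ 2:8:1, so the empirical formula is Cl2O8Pb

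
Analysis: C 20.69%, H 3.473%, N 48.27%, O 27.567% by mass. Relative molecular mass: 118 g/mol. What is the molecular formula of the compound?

Assume 100 g: 20.69 g C, 3.473 g H, 48.27 g N, 27.567 g O.
C: 20.69 g ÷ 12.01 g/mol = 1.723 mol
H: 3.473 g ÷ 1.008 g/mol = 3.445 mol
N: 48.27 g ÷ 14.01 g/mol = 3.445 mol
O: 27.567 g ÷ 16.00 g/mol = 1.723 mol
Divide by the smallest (1.723 mol C): C 1.000, H 2.000, N 2.000, O 1.000
→ CH2N2O
Empirical-formula mass = 58.05 g/mol
n = 118 / 58.05 = 2.03 ≈ 2
Molecular formula = (CH2N2O)×2 = C2H4N4O2

C2H4N4O2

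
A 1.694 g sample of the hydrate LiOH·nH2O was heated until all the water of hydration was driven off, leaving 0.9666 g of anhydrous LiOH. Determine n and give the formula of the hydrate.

Mass of water lost = 1.694 − 0.9666 = 0.7274 g → 0.7274 / 18.02 = 0.04037 mol H2O
Molar mass of LiOH = 23.95 g/mol → mol LiOH = 0.9666 / 23.95 = 0.04036
n = 0.04037 / 0.04036 = 1.00 ≈ 1 → LiOH·H2O

LiOH·H2O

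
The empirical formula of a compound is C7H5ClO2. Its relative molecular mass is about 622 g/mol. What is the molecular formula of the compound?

C28H20Cl4O8

Empirical-formula mass = 156.56 g/mol
n = 622 / 156.56 = 3.97 ≈ 4
Molecular formula = (C7H5ClO2)4 = C28H20Cl4O8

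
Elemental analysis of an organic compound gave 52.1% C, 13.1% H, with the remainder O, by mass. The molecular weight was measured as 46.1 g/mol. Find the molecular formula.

C2H6O

Assume 100 g: 52.1 g C, 13.1 g H, 34.8 g O.
Moles — C: 52.1 / 12.01 = 4.338 mol; H: 13.1 / 1.008 = 13 mol; O: 34.8 / 16.00 = 2.175 mol
Smallest is O at 2.175 mol; normalising gives C 1.995, H 5.975, O 1.000
→ C2H6O
Empirical-formula mass = 46.07 g/mol
n = 46.1 / 46.07 = 1.00 ≈ 1
Molecular formula = empirical formula = C2H6O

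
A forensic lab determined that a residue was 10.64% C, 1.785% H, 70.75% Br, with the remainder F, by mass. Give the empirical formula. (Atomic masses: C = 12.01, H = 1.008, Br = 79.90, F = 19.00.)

Assume 100 g: 10.64 g C, 1.785 g H, 70.75 g Br, 16.825 g F.
n(C) = 10.64/12.01 = 0.8859, n(H) = 1.785/1.008 = 1.771, n(Br) = 70.75/79.90 = 0.8855, n(F) = 16.825/19.00 = 0.8855
Ratios (÷ 0.8855): C 1.001, H 2.000, Br 1.000, F 1.000
≈ 1:2:1:1 → CH2BrF

CH2BrF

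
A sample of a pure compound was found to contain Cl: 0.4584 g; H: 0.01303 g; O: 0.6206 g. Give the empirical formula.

n(Cl) = 0.4584/35.45 = 0.01293, n(H) = 0.01303/1.008 = 0.01293, n(O) = 0.6206/16.00 = 0.03879
Smallest is H at 0.01293 mol; normalising gives Cl 1.000, H 1.000, O 3.001
≈ 1:1:3 → ClHO3

ClHO3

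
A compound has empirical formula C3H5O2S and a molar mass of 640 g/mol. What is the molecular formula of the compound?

Empirical-formula mass = 105.14 g/mol
n = 640 / 105.14 = 6.09 ≈ 6
Molecular formula = (C3H5O2S)6 = C18H30O12S6

C18H30O12S6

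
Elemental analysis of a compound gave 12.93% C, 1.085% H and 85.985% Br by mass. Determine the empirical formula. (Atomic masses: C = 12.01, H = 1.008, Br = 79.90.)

CHBr

Assume 100 g: 12.93 g C, 1.085 g H, 85.985 g Br.
C: 12.93 g ÷ 12.01 g/mol = 1.077 mol
H: 1.085 g ÷ 1.008 g/mol = 1.076 mol
Br: 85.985 g ÷ 79.90 g/mol = 1.076 mol
Ratios (÷ 1.076): C 1.000, H 1.000, Br 1.000
Ratio ≈ 1:1:1, so the empirical formula is CHBr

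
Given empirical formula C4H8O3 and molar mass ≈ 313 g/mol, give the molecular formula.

C12H24O9

Empirical-formula mass = 104.10 g/mol
n = 313 / 104.10 = 3.01 ≈ 3
Molecular formula = (C4H8O3)3 = C12H24O9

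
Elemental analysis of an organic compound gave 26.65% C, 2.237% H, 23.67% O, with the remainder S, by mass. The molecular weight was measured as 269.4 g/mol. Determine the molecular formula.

C6H6O4S4

Assume 100 g: 26.65 g C, 2.237 g H, 23.67 g O, 47.443 g S.
C: 26.65 g ÷ 12.01 g/mol = 2.219 mol
H: 2.237 g ÷ 1.008 g/mol = 2.219 mol
O: 23.67 g ÷ 16.00 g/mol = 1.479 mol
S: 47.443 g ÷ 32.07 g/mol = 1.479 mol
Ratios (÷ 1.479): C 1.500, H 1.500, O 1.000, S 1.000
Scaling by 2: C 3.00, H 3.00, O 2.00, S 2.00 → C3H3O2S2
Empirical-formula mass = 135.19 g/mol
n = 269.4 / 135.19 = 1.99 ≈ 2
Molecular formula = (C3H3O2S2)×2 = C6H6O4S4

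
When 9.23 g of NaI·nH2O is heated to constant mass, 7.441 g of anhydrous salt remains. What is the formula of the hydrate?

Mass of water lost = 9.23 − 7.441 = 1.789 g → 1.789 / 18.02 = 0.09928 mol H2O
Molar mass of NaI = 149.89 g/mol → mol NaI = 7.441 / 149.89 = 0.04964
n = 0.09928 / 0.04964 = 2.00 ≈ 2 → NaI·2H2O

NaI·2H2O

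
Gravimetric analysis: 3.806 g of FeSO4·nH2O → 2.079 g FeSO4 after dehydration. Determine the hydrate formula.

FeSO4·7H2O

Mass of water lost = 3.806 − 2.079 = 1.727 g → 1.727 / 18.02 = 0.09584 mol H2O
Molar mass of FeSO4 = 151.92 g/mol → mol FeSO4 = 2.079 / 151.92 = 0.01368
n = 0.09584 / 0.01368 = 7.00 ≈ 7 → FeSO4·7H2O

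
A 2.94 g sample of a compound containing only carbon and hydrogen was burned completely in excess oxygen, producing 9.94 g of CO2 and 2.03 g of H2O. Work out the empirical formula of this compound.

mol C = 9.94 / 44.01 = 0.2259; mass C = 0.2259 × 12.01 = 2.713 g
mol H = 2 × (2.03 / 18.02) = 0.2253; mass H = 0.2253 × 1.008 = 0.2271 g
Ratios (÷ 0.2253): C 1.002, H 1.000
Ratio ≈ 1:1, so the empirical formula is CH

CH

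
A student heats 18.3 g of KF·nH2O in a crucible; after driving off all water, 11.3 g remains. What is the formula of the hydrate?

Mass of water lost = 18.3 − 11.3 = 7 g → 7 / 18.02 = 0.3885 mol H2O
Molar mass of KF = 58.10 g/mol → mol KF = 11.3 / 58.10 = 0.1945
n = 0.3885 / 0.1945 = 2.00 ≈ 2 → KF·2H2O

KF·2H2O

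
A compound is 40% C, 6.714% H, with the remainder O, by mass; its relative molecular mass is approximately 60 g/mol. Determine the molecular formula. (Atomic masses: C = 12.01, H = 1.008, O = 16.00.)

Assume 100 g: 40 g C, 6.714 g H, 53.286 g O.
n(C) = 40/12.01 = 3.331, n(H) = 6.714/1.008 = 6.661, n(O) = 53.286/16.00 = 3.33
Ratios (÷ 3.33): C 1.000, H 2.000, O 1.000
Ratio ≈ 1:2:1, so the empirical formula is CH2O
Empirical-formula mass = 30.03 g/mol
n = 60 / 30.03 = 2.00 ≈ 2
Molecular formula = (CH2O)×2 = C2H4O2

C2H4O2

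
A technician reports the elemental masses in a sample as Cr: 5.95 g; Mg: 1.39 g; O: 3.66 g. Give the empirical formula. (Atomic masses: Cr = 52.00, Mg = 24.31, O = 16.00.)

Cr2MgO4

n(Cr) = 5.95/52.00 = 0.1144, n(Mg) = 1.39/24.31 = 0.05718, n(O) = 3.66/16.00 = 0.2288
Divide by the smallest (0.05718 mol Mg): Cr 2.001, Mg 1.000, O 4.001
Ratio ≈ 2:1:4, so the empirical formula is Cr2MgO4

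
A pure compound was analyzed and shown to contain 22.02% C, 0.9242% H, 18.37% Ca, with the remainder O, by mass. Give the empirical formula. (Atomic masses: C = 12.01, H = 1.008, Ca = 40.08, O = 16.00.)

C4H2CaO8

Assume 100 g: 22.02 g C, 0.9242 g H, 18.37 g Ca, 58.686 g O.
C: 22.02 g ÷ 12.01 g/mol = 1.833 mol
H: 0.9242 g ÷ 1.008 g/mol = 0.9169 mol
Ca: 18.37 g ÷ 40.08 g/mol = 0.4583 mol
O: 58.686 g ÷ 16.00 g/mol = 3.668 mol
Smallest is Ca at 0.4583 mol; normalising gives C 4.000, H 2.000, Ca 1.000, O 8.003
→ C4H2CaO8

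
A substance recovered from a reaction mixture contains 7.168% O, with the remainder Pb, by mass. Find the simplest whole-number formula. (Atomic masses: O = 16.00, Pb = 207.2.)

Assume 100 g: 7.168 g O, 92.832 g Pb.
Moles — O: 7.168 / 16.00 = 0.448 mol; Pb: 92.832 / 207.2 = 0.448 mol
Smallest is O at 0.448 mol; normalising gives O 1.000, Pb 1.000
→ OPb

OPb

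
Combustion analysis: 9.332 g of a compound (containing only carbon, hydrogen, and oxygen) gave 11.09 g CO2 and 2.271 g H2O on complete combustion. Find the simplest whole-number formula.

C2H2O3

mol C = 11.09 / 44.01 = 0.2520; mass C = 0.2520 × 12.01 = 3.026 g
mol H = 2 × (2.271 / 18.02) = 0.2521; mass H = 0.2521 × 1.008 = 0.2541 g
mass O = 9.332 − (3.280) = 6.052 g → mol O = 0.3782
Divide by the smallest (0.252 mol C): C 1.000, H 1.000, O 1.501
Multiply by 2: C 2.00, H 2.00, O 3.00 → C2H2O3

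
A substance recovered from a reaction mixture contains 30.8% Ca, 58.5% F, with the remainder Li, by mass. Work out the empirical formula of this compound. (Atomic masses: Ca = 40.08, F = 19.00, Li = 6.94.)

CaF4Li2

Assume 100 g: 30.8 g Ca, 58.5 g F, 10.7 g Li.
Ca: 30.8 g ÷ 40.08 g/mol = 0.7685 mol
F: 58.5 g ÷ 19.00 g/mol = 3.079 mol
Li: 10.7 g ÷ 6.94 g/mol = 1.542 mol
Smallest is Ca at 0.7685 mol; normalising gives Ca 1.000, F 4.007, Li 2.006
Ratio ≈ 1:4:2, so the empirical formula is CaF4Li2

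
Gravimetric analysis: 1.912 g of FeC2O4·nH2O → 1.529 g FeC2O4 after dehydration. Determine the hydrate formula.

FeC2O4·2H2O

Mass of water lost = 1.912 − 1.529 = 0.383 g → 0.383 / 18.02 = 0.02125 mol H2O
Molar mass of FeC2O4 = 143.87 g/mol → mol FeC2O4 = 1.529 / 143.87 = 0.01063
n = 0.02125 / 0.01063 = 2.00 ≈ 2 → FeC2O4·2H2O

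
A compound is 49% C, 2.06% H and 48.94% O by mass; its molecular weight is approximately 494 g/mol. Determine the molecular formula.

Assume 100 g: 49 g C, 2.06 g H, 48.94 g O.
C: 49 g ÷ 12.01 g/mol = 4.08 mol
H: 2.06 g ÷ 1.008 g/mol = 2.044 mol
O: 48.94 g ÷ 16.00 g/mol = 3.059 mol
Divide by the smallest (2.044 mol H): C 1.996, H 1.000, O 1.497
Multiply by 2: C 3.99, H 2.00, O 2.99 → C4H2O3
Empirical-formula mass = 98.06 g/mol
n = 494 / 98.06 = 5.04 ≈ 5
Molecular formula = (C4H2O3)×5 = C20H10O15

C20H10O15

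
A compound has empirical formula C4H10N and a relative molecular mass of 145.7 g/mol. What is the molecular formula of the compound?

C8H20N2

Empirical-formula mass = 72.13 g/mol
n = 145.7 / 72.13 = 2.02 ≈ 2
Molecular formula = (C4H10N)2 = C8H20N2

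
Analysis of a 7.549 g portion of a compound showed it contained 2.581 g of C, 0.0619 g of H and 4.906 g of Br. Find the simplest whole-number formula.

n(C) = 2.581/12.01 = 0.2149, n(H) = 0.0619/1.008 = 0.06141, n(Br) = 4.906/79.90 = 0.0614
Ratios (÷ 0.0614): C 3.500, H 1.000, Br 1.000
×2: C 7.00, H 2.00, Br 2.00 → C7H2Br2

C7H2Br2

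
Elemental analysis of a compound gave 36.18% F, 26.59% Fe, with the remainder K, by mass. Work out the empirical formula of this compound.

F4FeK2

Assume 100 g: 36.18 g F, 26.59 g Fe, 37.23 g K.
n(F) = 36.18/19.00 = 1.904, n(Fe) = 26.59/55.85 = 0.4761, n(K) = 37.23/39.10 = 0.9522
Ratios (÷ 0.4761): F 4.000, Fe 1.000, K 2.000
Ratio ≈ 4:1:2, so the empirical formula is F4FeK2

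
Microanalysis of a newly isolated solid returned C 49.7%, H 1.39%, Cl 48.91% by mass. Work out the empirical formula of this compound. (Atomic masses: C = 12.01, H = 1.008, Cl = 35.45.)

Assume 100 g: 49.7 g C, 1.39 g H, 48.91 g Cl.
Moles — C: 49.7 / 12.01 = 4.138 mol; H: 1.39 / 1.008 = 1.379 mol; Cl: 48.91 / 35.45 = 1.38 mol
Smallest is H at 1.379 mol; normalising gives C 3.001, H 1.000, Cl 1.001
→ C3HCl

C3HCl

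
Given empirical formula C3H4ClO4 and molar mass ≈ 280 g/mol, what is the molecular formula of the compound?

Empirical-formula mass = 139.51 g/mol
n = 280 / 139.51 = 2.01 ≈ 2
Molecular formula = (C3H4ClO4)2 = C6H8Cl2O8

C6H8Cl2O8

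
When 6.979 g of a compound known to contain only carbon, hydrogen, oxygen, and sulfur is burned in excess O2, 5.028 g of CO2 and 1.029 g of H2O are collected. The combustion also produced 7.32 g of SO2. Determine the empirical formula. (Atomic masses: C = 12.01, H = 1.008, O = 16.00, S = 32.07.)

CHOS

mol C = 5.028 / 44.01 = 0.1142; mass C = 0.1142 × 12.01 = 1.372 g
mol H = 2 × (1.029 / 18.02) = 0.1142; mass H = 0.1142 × 1.008 = 0.1151 g
mol S = 7.32 / 64.07 = 0.1143; mass S = 3.664 g
mass O = 6.979 − (5.151) = 1.828 g → mol O = 0.1142
Divide by the smallest (0.1142 mol H): C 1.000, H 1.000, O 1.000, S 1.000
Ratio ≈ 1:1:1:1, so the empirical formula is CHOS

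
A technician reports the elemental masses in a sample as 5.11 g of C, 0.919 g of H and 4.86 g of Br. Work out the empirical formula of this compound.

n(C) = 5.11/12.01 = 0.4255, n(H) = 0.919/1.008 = 0.9117, n(Br) = 4.86/79.90 = 0.06083
Smallest is Br at 0.06083 mol; normalising gives C 6.995, H 14.989, Br 1.000
Ratio ≈ 7:15:1, so the empirical formula is C7H15Br

C7H15Br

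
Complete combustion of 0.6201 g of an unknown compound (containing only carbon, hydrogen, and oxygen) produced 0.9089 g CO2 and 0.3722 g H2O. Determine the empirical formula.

mol C = 0.9089 / 44.01 = 0.02065; mass C = 0.02065 × 12.01 = 0.2480 g
mol H = 2 × (0.3722 / 18.02) = 0.04131; mass H = 0.04131 × 1.008 = 0.04164 g
mass O = 0.6201 − (0.2897) = 0.3304 g → mol O = 0.02065
Smallest is O at 0.02065 mol; normalising gives C 1.000, H 2.000, O 1.000
→ CH2O

CH2O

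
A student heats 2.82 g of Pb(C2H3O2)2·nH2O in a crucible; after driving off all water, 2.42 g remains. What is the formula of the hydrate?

Pb(C2H3O2)2·3H2O

Mass of water lost = 2.82 − 2.42 = 0.4 g → 0.4 / 18.02 = 0.0222 mol H2O
Molar mass of Pb(C2H3O2)2 = 325.29 g/mol → mol Pb(C2H3O2)2 = 2.42 / 325.29 = 0.00744
n = 0.0222 / 0.00744 = 2.98 ≈ 3 → Pb(C2H3O2)2·3H2O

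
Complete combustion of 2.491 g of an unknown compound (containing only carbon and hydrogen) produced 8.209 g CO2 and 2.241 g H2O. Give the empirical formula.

mol C = 8.209 / 44.01 = 0.1865; mass C = 0.1865 × 12.01 = 2.240 g
mol H = 2 × (2.241 / 18.02) = 0.2487; mass H = 0.2487 × 1.008 = 0.2507 g
Ratios (÷ 0.1865): C 1.000, H 1.333
Multiply by 3: C 3.00, H 4.00 → C3H4

C3H4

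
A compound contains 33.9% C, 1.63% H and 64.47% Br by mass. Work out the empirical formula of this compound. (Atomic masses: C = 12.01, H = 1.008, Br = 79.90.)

Assume 100 g: 33.9 g C, 1.63 g H, 64.47 g Br.
n(C) = 33.9/12.01 = 2.823, n(H) = 1.63/1.008 = 1.617, n(Br) = 64.47/79.90 = 0.8069
Ratios (÷ 0.8069): C 3.498, H 2.004, Br 1.000
×2: C 7.00, H 4.01, Br 2.00 → C7H4Br2

C7H4Br2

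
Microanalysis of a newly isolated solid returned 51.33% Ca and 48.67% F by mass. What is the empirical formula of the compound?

CaF2

Assume 100 g: 51.33 g Ca, 48.67 g F.
Ca: 51.33 g ÷ 40.08 g/mol = 1.281 mol
F: 48.67 g ÷ 19.00 g/mol = 2.562 mol
Divide by the smallest (1.281 mol Ca): Ca 1.000, F 2.000
Ratio ≈ 1:2, so the empirical formula is CaF2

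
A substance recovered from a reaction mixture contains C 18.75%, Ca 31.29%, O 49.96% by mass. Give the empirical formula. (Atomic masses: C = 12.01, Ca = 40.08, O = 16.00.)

Assume 100 g: 18.75 g C, 31.29 g Ca, 49.96 g O.
C: 18.75 g ÷ 12.01 g/mol = 1.561 mol
Ca: 31.29 g ÷ 40.08 g/mol = 0.7807 mol
O: 49.96 g ÷ 16.00 g/mol = 3.123 mol
Divide by the smallest (0.7807 mol Ca): C 2.000, Ca 1.000, O 4.000
→ C2CaO4

C2CaO4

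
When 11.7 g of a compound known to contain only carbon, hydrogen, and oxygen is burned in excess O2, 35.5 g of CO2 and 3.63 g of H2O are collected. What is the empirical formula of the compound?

C8H4O

mol C = 35.5 / 44.01 = 0.8066; mass C = 0.8066 × 12.01 = 9.688 g
mol H = 2 × (3.63 / 18.02) = 0.4029; mass H = 0.4029 × 1.008 = 0.4061 g
mass O = 11.7 − (10.09) = 1.606 g → mol O = 0.1004
Ratios (÷ 0.1004): C 8.035, H 4.013, O 1.000
→ C8H4O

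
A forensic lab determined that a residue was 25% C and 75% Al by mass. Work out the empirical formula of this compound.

C3Al4

Assume 100 g: 25 g C, 75 g Al.
C: 25 g ÷ 12.01 g/mol = 2.082 mol
Al: 75 g ÷ 26.98 g/mol = 2.78 mol
Ratios (÷ 2.082): C 1.000, Al 1.335
Multiply by 3: C 3.00, Al 4.01 → C3Al4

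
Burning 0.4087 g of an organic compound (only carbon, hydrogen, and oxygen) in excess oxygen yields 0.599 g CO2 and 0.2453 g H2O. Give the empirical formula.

mol C = 0.599 / 44.01 = 0.01361; mass C = 0.01361 × 12.01 = 0.1635 g
mol H = 2 × (0.2453 / 18.02) = 0.02723; mass H = 0.02723 × 1.008 = 0.02744 g
mass O = 0.4087 − (0.1909) = 0.2178 g → mol O = 0.01361
Divide by the smallest (0.01361 mol C): C 1.000, H 2.000, O 1.000
→ CH2O

CH2O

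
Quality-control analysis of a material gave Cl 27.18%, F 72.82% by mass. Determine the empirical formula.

Assume 100 g: 27.18 g Cl, 72.82 g F.
Moles — Cl: 27.18 / 35.45 = 0.7667 mol; F: 72.82 / 19.00 = 3.833 mol
Ratios (÷ 0.7667): Cl 1.000, F 4.999
Ratio ≈ 1:5, so the empirical formula is ClF5

ClF5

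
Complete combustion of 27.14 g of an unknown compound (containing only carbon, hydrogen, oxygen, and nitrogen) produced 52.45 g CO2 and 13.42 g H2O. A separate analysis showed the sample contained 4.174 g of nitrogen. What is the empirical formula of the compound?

mol C = 52.45 / 44.01 = 1.192; mass C = 1.192 × 12.01 = 14.31 g
mol H = 2 × (13.42 / 18.02) = 1.489; mass H = 1.489 × 1.008 = 1.501 g
mol N = 4.174 / 14.01 = 0.2979
mass O = 27.14 − (19.99) = 7.151 g → mol O = 0.4470
Smallest is N at 0.2979 mol; normalising gives C 4.000, H 4.999, N 1.000, O 1.500
Scaling by 2: C 8.00, H 10.00, N 2.00, O 3.00 → C8H10N2O3

C8H10N2O3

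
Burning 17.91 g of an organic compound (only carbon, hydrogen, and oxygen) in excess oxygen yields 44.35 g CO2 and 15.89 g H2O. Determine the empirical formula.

mol C = 44.35 / 44.01 = 1.008; mass C = 1.008 × 12.01 = 12.10 g
mol H = 2 × (15.89 / 18.02) = 1.764; mass H = 1.764 × 1.008 = 1.778 g
mass O = 17.91 − (13.88) = 4.030 g → mol O = 0.2518
Ratios (÷ 0.2518): C 4.001, H 7.003, O 1.000
Ratio ≈ 4:7:1, so the empirical formula is C4H7O

C4H7O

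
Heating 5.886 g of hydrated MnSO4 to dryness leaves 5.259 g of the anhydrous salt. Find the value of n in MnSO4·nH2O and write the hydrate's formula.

MnSO4·H2O

Mass of water lost = 5.886 − 5.259 = 0.627 g → 0.627 / 18.02 = 0.03479 mol H2O
Molar mass of MnSO4 = 151.01 g/mol → mol MnSO4 = 5.259 / 151.01 = 0.03483
n = 0.03479 / 0.03483 = 1.00 ≈ 1 → MnSO4·H2O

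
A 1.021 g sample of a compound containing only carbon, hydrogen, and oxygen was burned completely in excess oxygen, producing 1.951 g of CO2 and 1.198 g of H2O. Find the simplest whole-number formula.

C2H6O

mol C = 1.951 / 44.01 = 0.04433; mass C = 0.04433 × 12.01 = 0.5324 g
mol H = 2 × (1.198 / 18.02) = 0.1330; mass H = 0.1330 × 1.008 = 0.1340 g
mass O = 1.021 − (0.6664) = 0.3546 g → mol O = 0.02216
Smallest is O at 0.02216 mol; normalising gives C 2.000, H 6.000, O 1.000
→ C2H6O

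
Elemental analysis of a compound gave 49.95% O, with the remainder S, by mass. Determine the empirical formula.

O2S

Assume 100 g: 49.95 g O, 50.05 g S.
O: 49.95 g ÷ 16.00 g/mol = 3.122 mol
S: 50.05 g ÷ 32.07 g/mol = 1.561 mol
Ratios (÷ 1.561): O 2.000, S 1.000
→ O2S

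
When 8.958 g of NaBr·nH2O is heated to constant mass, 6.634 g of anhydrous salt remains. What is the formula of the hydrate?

Mass of water lost = 8.958 − 6.634 = 2.324 g → 2.324 / 18.02 = 0.129 mol H2O
Molar mass of NaBr = 102.89 g/mol → mol NaBr = 6.634 / 102.89 = 0.06448
n = 0.129 / 0.06448 = 2.00 ≈ 2 → NaBr·2H2O

NaBr·2H2O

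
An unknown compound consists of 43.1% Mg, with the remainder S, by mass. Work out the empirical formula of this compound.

MgS

Assume 100 g: 43.1 g Mg, 56.9 g S.
Moles — Mg: 43.1 / 24.31 = 1.773 mol; S: 56.9 / 32.07 = 1.774 mol
Ratios (÷ 1.773): Mg 1.000, S 1.001
≈ 1:1 → MgS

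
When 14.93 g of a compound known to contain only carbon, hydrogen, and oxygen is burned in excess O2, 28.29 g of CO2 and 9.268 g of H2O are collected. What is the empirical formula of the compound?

C5H8O3

mol C = 28.29 / 44.01 = 0.6428; mass C = 0.6428 × 12.01 = 7.720 g
mol H = 2 × (9.268 / 18.02) = 1.029; mass H = 1.029 × 1.008 = 1.037 g
mass O = 14.93 − (8.757) = 6.173 g → mol O = 0.3858
Divide by the smallest (0.3858 mol O): C 1.666, H 2.666, O 1.000
Multiply by 3: C 5.00, H 8.00, O 3.00 → C5H8O3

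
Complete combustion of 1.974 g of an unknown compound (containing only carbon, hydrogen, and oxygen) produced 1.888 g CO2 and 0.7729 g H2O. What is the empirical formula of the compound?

mol C = 1.888 / 44.01 = 0.04290; mass C = 0.04290 × 12.01 = 0.5152 g
mol H = 2 × (0.7729 / 18.02) = 0.08578; mass H = 0.08578 × 1.008 = 0.08647 g
mass O = 1.974 − (0.6017) = 1.372 g → mol O = 0.08577
Divide by the smallest (0.0429 mol C): C 1.000, H 2.000, O 1.999
→ CH2O2

CH2O2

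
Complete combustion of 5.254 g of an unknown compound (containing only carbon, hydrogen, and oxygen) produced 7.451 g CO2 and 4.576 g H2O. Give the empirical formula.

CH3O

mol C = 7.451 / 44.01 = 0.1693; mass C = 0.1693 × 12.01 = 2.033 g
mol H = 2 × (4.576 / 18.02) = 0.5079; mass H = 0.5079 × 1.008 = 0.5119 g
mass O = 5.254 − (2.545) = 2.709 g → mol O = 0.1693
Divide by the smallest (0.1693 mol O): C 1.000, H 3.000, O 1.000
→ CH3O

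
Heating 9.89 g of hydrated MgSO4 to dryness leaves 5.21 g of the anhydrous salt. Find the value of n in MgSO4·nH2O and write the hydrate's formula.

Mass of water lost = 9.89 − 5.21 = 4.68 g → 4.68 / 18.02 = 0.2597 mol H2O
Molar mass of MgSO4 = 120.38 g/mol → mol MgSO4 = 5.21 / 120.38 = 0.04328
n = 0.2597 / 0.04328 = 6.00 ≈ 6 → MgSO4·6H2O

MgSO4·6H2O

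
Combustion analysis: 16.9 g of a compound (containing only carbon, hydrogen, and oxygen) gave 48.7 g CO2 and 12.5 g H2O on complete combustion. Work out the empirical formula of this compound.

mol C = 48.7 / 44.01 = 1.107; mass C = 1.107 × 12.01 = 13.29 g
mol H = 2 × (12.5 / 18.02) = 1.387; mass H = 1.387 × 1.008 = 1.398 g
mass O = 16.9 − (14.69) = 2.212 g → mol O = 0.1382
Divide by the smallest (0.1382 mol O): C 8.005, H 10.036, O 1.000
Ratio ≈ 8:10:1, so the empirical formula is C8H10O

C8H10O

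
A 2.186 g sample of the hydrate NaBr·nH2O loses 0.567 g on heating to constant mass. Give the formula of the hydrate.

Mass of anhydrous NaBr = 2.186 − 0.567 = 1.619 g
mol H2O = 0.567 / 18.02 = 0.03147
Molar mass of NaBr = 102.89 g/mol → mol NaBr = 1.619 / 102.89 = 0.01574
n = 0.03147 / 0.01574 = 2.00 ≈ 2 → NaBr·2H2O

NaBr·2H2O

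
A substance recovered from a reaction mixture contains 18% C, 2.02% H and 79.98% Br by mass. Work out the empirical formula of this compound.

Assume 100 g: 18 g C, 2.02 g H, 79.98 g Br.
Moles — C: 18 / 12.01 = 1.499 mol; H: 2.02 / 1.008 = 2.004 mol; Br: 79.98 / 79.90 = 1.001 mol
Divide by the smallest (1.001 mol Br): C 1.497, H 2.002, Br 1.000
×2: C 2.99, H 4.00, Br 2.00 → C3H4Br2

C3H4Br2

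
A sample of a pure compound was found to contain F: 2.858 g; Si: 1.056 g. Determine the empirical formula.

F4Si

Moles — F: 2.858 / 19.00 = 0.1504 mol; Si: 1.056 / 28.09 = 0.03759 mol
Divide by the smallest (0.03759 mol Si): F 4.001, Si 1.000
→ F4Si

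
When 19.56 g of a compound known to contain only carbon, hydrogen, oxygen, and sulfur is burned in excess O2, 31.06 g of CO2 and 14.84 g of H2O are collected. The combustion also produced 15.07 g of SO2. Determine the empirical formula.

C6H14OS2

mol C = 31.06 / 44.01 = 0.7057; mass C = 0.7057 × 12.01 = 8.476 g
mol H = 2 × (14.84 / 18.02) = 1.647; mass H = 1.647 × 1.008 = 1.660 g
mol S = 15.07 / 64.07 = 0.2352; mass S = 7.543 g
mass O = 19.56 − (17.68) = 1.880 g → mol O = 0.1175
Ratios (÷ 0.1175): C 6.005, H 14.014, O 1.000, S 2.001
Ratio ≈ 6:14:1:2, so the empirical formula is C6H14OS2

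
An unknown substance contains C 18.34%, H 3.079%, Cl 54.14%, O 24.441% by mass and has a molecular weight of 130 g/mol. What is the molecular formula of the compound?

C2H4Cl2O2

Assume 100 g: 18.34 g C, 3.079 g H, 54.14 g Cl, 24.441 g O.
Moles — C: 18.34 / 12.01 = 1.527 mol; H: 3.079 / 1.008 = 3.055 mol; Cl: 54.14 / 35.45 = 1.527 mol; O: 24.441 / 16.00 = 1.528 mol
Ratios (÷ 1.527): C 1.000, H 2.000, Cl 1.000, O 1.000
≈ 1:2:1:1 → CH2ClO
Empirical-formula mass = 65.48 g/mol
n = 130 / 65.48 = 1.99 ≈ 2
Molecular formula = (CH2ClO)×2 = C2H4Cl2O2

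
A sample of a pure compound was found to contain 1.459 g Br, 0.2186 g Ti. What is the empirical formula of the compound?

Br4Ti

Moles — Br: 1.459 / 79.90 = 0.01826 mol; Ti: 0.2186 / 47.87 = 0.004567 mol
Ratios (÷ 0.004567): Br 3.999, Ti 1.000
Ratio ≈ 4:1, so the empirical formula is Br4Ti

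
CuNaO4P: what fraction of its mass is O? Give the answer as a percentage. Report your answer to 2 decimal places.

Molar mass = 1(63.55) + 1(22.99) + 4(16.00) + 1(30.97) = 181.510 g/mol
Mass of O per mole = 4 × 16.00 = 64.000 g
% O = 64.000 / 181.510 × 100 = 35.26%

35.26%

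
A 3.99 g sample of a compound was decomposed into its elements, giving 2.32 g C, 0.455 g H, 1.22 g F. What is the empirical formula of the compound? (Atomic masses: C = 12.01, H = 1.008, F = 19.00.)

C3H7F

n(C) = 2.32/12.01 = 0.1932, n(H) = 0.455/1.008 = 0.4514, n(F) = 1.22/19.00 = 0.06421
Ratios (÷ 0.06421): C 3.008, H 7.030, F 1.000
≈ 3:7:1 → C3H7F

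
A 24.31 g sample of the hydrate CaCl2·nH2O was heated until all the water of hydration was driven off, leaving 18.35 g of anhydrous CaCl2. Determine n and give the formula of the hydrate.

CaCl2·2H2O

Mass of water lost = 24.31 − 18.35 = 5.96 g → 5.96 / 18.02 = 0.3307 mol H2O
Molar mass of CaCl2 = 110.98 g/mol → mol CaCl2 = 18.35 / 110.98 = 0.1653
n = 0.3307 / 0.1653 = 2.00 ≈ 2 → CaCl2·2H2O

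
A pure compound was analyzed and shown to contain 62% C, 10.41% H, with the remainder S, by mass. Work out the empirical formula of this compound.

Assume 100 g: 62 g C, 10.41 g H, 27.59 g S.
C: 62 g ÷ 12.01 g/mol = 5.162 mol
H: 10.41 g ÷ 1.008 g/mol = 10.33 mol
S: 27.59 g ÷ 32.07 g/mol = 0.8603 mol
Divide by the smallest (0.8603 mol S): C 6.001, H 12.004, S 1.000
Ratio ≈ 6:12:1, so the empirical formula is C6H12S

C6H12S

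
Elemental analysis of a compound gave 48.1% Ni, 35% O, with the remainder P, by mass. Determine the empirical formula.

Ni3O8P2

Assume 100 g: 48.1 g Ni, 35 g O, 16.9 g P.
Ni: 48.1 g ÷ 58.69 g/mol = 0.8196 mol
O: 35 g ÷ 16.00 g/mol = 2.188 mol
P: 16.9 g ÷ 30.97 g/mol = 0.5457 mol
Divide by the smallest (0.5457 mol P): Ni 1.502, O 4.009, P 1.000
×2: Ni 3.00, O 8.02, P 2.00 → Ni3O8P2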